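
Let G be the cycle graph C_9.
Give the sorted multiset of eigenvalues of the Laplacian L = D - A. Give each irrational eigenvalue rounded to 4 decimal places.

The graph has 9 vertices and degree multiset [2, 2, 2, 2, 2, 2, 2, 2, 2]; D is the diagonal matrix of degrees and L = D - A. The multiplicity of 0 as a Laplacian eigenvalue equals the number of connected components. The eigenvalues sum to 18, which equals trace(L) = 2|E|. By the matrix-tree theorem the graph has (1/9) * product of the nonzero eigenvalues = 9 spanning trees.

[0, 0.4679, 0.4679, 1.6527, 1.6527, 3, 3, 3.8794, 3.8794]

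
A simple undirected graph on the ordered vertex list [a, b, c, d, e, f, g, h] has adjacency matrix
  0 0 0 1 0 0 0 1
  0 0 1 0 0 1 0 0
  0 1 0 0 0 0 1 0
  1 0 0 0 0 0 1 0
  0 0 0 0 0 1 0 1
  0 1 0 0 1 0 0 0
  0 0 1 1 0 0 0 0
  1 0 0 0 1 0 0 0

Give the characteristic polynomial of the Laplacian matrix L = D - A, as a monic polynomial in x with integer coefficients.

x^8 - 16x^7 + 104x^6 - 352x^5 + 660x^4 - 672x^3 + 336x^2 - 64x

Each diagonal entry of L is the vertex degree and each off-diagonal entry is -1 where an edge is present, 0 otherwise; in the order [a, b, c, d, e, f, g, h] the diagonal is [2, 2, 2, 2, 2, 2, 2, 2]. L has integer entries, so p(x) = det(xI - L) has integer coefficients. Expanding the determinant yields x^8 - 16x^7 + 104x^6 - 352x^5 + 660x^4 - 672x^3 + 336x^2 - 64x. The coefficient of x^7 equals -trace(L) = -16, matching the sum of degrees. By the matrix-tree theorem the graph has (1/8) * product of the nonzero eigenvalues = 8 spanning trees.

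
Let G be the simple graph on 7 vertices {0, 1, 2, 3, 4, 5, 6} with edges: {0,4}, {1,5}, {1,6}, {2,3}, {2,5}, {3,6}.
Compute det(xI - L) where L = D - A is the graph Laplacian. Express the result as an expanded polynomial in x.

x^7 - 12x^6 + 55x^5 - 120x^4 + 125x^3 - 50x^2

With the vertex order [0, 1, 2, 3, 4, 5, 6], the degrees are [1, 2, 2, 2, 1, 2, 2], giving D = diag(1, 2, 2, 2, 1, 2, 2) and L = D - A. L has integer entries, so p(x) = det(xI - L) has integer coefficients. Expanding the determinant yields x^7 - 12x^6 + 55x^5 - 120x^4 + 125x^3 - 50x^2. The constant term is 0 because L is singular (the all-ones vector lies in its kernel). The largest eigenvalue, 3.6180, is at most the vertex count 7.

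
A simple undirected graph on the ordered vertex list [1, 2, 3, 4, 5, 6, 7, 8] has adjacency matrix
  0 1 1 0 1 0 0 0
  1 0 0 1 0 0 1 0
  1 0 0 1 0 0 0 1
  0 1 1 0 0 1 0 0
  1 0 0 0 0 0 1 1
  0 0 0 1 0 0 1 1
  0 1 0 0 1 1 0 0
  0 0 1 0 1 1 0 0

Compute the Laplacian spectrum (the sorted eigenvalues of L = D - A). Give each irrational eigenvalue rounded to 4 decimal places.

[0, 2, 2, 2, 4, 4, 4, 6]

Reading degrees in the order [1, 2, 3, 4, 5, 6, 7, 8] gives [3, 3, 3, 3, 3, 3, 3, 3]; set D = diag(3, 3, 3, 3, 3, 3, 3, 3) and form L = D - A. L is symmetric positive semidefinite, so every eigenvalue is real and nonnegative. By the matrix-tree theorem the graph has (1/8) * product of the nonzero eigenvalues = 384 spanning trees. The largest eigenvalue, 6, is at most the vertex count 8.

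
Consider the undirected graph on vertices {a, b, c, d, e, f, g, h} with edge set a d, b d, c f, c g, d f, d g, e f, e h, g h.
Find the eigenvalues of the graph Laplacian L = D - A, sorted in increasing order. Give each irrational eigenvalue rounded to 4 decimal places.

[0, 0.5858, 1, 1.4384, 2, 3.4142, 4, 5.5616]

Each diagonal entry of L is the vertex degree and each off-diagonal entry is -1 where an edge is present, 0 otherwise; in the order [a, b, c, d, e, f, g, h] the diagonal is [1, 1, 2, 4, 2, 3, 3, 2]. Diagonalising L (or applying a numerical eigensolver to the 8x8 matrix) gives the spectrum above. The eigenvalues sum to 18, which equals trace(L) = 2|E|. The largest eigenvalue, 5.5616, is at most the vertex count 8.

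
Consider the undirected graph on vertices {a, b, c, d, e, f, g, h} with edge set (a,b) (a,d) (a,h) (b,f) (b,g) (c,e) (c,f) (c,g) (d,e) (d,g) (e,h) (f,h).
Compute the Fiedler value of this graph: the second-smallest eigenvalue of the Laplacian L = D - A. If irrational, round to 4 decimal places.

Reading degrees in the order [a, b, c, d, e, f, g, h] gives [3, 3, 3, 3, 3, 3, 3, 3]; set D = diag(3, 3, 3, 3, 3, 3, 3, 3) and form L = D - A. The smallest Laplacian eigenvalue is always 0. The next one, lambda_2 = 2, measures how hard the graph is to disconnect: larger values mean better connectivity. The eigenvalues sum to 24, which equals trace(L) = 2|E|.

2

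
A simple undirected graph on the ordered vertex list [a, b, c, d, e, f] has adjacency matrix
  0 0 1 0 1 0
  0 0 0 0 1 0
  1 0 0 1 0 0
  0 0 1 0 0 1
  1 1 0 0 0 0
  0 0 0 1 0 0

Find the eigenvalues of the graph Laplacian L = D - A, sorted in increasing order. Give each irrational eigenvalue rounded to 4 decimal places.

[0, 0.2679, 1, 2, 3, 3.7321]

With the vertex order [a, b, c, d, e, f], the degrees are [2, 1, 2, 2, 2, 1], giving D = diag(2, 1, 2, 2, 2, 1) and L = D - A. L is symmetric positive semidefinite, so every eigenvalue is real and nonnegative. By the matrix-tree theorem the graph has (1/6) * product of the nonzero eigenvalues = 1 spanning tree. The largest eigenvalue, 3.7321, is at most the vertex count 6.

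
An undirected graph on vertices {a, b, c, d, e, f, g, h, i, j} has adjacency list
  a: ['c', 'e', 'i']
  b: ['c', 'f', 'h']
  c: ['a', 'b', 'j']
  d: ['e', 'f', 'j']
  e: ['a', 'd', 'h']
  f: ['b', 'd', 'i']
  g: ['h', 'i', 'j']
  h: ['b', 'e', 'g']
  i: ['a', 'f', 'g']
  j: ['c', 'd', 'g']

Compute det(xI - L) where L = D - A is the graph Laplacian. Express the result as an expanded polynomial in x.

Reading degrees in the order [a, b, c, d, e, f, g, h, i, j] gives [3, 3, 3, 3, 3, 3, 3, 3, 3, 3]; set D = diag(3, 3, 3, 3, 3, 3, 3, 3, 3, 3) and form L = D - A. The eigenvalues of L are [0, 2, 2, 2, 2, 2, 5, 5, 5, 5]; the characteristic polynomial is the product of (x - lambda_i), which multiplies out to x^10 - 30x^9 + 390x^8 - 2880x^7 + 13305x^6 - 39882x^5 + 77640x^4 - 94800x^3 + 66000x^2 - 20000x. The constant term is 0 because L is singular (the all-ones vector lies in its kernel). The eigenvalues sum to 30, which equals trace(L) = 2|E|. There is one zero in the spectrum, matching the 1 component.

x^10 - 30x^9 + 390x^8 - 2880x^7 + 13305x^6 - 39882x^5 + 77640x^4 - 94800x^3 + 66000x^2 - 20000x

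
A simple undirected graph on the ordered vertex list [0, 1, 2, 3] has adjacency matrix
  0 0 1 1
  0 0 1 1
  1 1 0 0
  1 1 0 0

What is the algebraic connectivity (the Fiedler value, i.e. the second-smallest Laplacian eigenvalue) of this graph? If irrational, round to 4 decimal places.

2

Reading degrees in the order [0, 1, 2, 3] gives [2, 2, 2, 2]; set D = diag(2, 2, 2, 2) and form L = D - A. The smallest Laplacian eigenvalue is always 0. The next one, lambda_2 = 2, measures how hard the graph is to disconnect: larger values mean better connectivity. The largest eigenvalue, 4, is at most the vertex count 4. The eigenvalues sum to 8, which equals trace(L) = 2|E|.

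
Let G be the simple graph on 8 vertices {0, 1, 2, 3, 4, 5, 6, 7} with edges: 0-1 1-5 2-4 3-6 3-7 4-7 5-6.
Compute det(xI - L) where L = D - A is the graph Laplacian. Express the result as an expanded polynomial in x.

x^8 - 14x^7 + 78x^6 - 220x^5 + 330x^4 - 252x^3 + 84x^2 - 8x

Each diagonal entry of L is the vertex degree and each off-diagonal entry is -1 where an edge is present, 0 otherwise; in the order [0, 1, 2, 3, 4, 5, 6, 7] the diagonal is [1, 2, 1, 2, 2, 2, 2, 2]. L has integer entries, so p(x) = det(xI - L) has integer coefficients. Expanding the determinant yields x^8 - 14x^7 + 78x^6 - 220x^5 + 330x^4 - 252x^3 + 84x^2 - 8x. The coefficient of x^7 equals -trace(L) = -14, matching the sum of degrees. There is one zero in the spectrum, matching the 1 component. By the matrix-tree theorem the graph has (1/8) * product of the nonzero eigenvalues = 1 spanning tree.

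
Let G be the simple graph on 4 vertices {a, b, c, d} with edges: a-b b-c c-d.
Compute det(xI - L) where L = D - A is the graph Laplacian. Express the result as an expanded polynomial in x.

Reading degrees in the order [a, b, c, d] gives [1, 2, 2, 1]; set D = diag(1, 2, 2, 1) and form L = D - A. L has integer entries, so p(x) = det(xI - L) has integer coefficients. Expanding the determinant yields x^4 - 6x^3 + 10x^2 - 4x. The constant term is 0 because L is singular (the all-ones vector lies in its kernel). There is one zero in the spectrum, matching the 1 component. The largest eigenvalue, 3.4142, is at most the vertex count 4.

x^4 - 6x^3 + 10x^2 - 4x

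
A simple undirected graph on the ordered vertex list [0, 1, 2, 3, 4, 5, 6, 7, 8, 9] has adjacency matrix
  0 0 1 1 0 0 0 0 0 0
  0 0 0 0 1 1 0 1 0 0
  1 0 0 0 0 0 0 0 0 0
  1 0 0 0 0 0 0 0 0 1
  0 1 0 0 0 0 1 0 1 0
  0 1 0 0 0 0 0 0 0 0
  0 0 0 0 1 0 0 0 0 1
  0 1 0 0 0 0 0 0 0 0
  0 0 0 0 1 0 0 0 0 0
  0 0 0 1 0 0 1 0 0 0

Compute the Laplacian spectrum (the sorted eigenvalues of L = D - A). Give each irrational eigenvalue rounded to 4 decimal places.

Each diagonal entry of L is the vertex degree and each off-diagonal entry is -1 where an edge is present, 0 otherwise; in the order [0, 1, 2, 3, 4, 5, 6, 7, 8, 9] the diagonal is [2, 3, 1, 2, 3, 1, 2, 1, 1, 2]. L is symmetric positive semidefinite, so every eigenvalue is real and nonnegative. By the matrix-tree theorem the graph has (1/10) * product of the nonzero eigenvalues = 1 spanning tree. The eigenvalues sum to 18, which equals trace(L) = 2|E|.

[0, 0.1236, 0.4790, 0.7723, 1, 1.5904, 2.5350, 3.1669, 3.6885, 4.6442]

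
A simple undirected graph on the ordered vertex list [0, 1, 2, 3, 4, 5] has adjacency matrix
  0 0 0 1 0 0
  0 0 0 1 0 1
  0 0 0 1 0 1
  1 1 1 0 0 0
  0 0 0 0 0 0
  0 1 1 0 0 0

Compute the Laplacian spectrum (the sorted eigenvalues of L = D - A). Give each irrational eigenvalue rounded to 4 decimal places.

Reading degrees in the order [0, 1, 2, 3, 4, 5] gives [1, 2, 2, 3, 0, 2]; set D = diag(1, 2, 2, 3, 0, 2) and form L = D - A. The multiplicity of 0 as a Laplacian eigenvalue equals the number of connected components. The 2 zero eigenvalues correspond to the 2 connected components.

[0, 0, 0.8299, 2, 2.6889, 4.4812]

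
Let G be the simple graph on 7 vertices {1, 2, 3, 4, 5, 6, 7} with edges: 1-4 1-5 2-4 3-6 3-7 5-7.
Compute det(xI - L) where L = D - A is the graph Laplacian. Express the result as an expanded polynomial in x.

With the vertex order [1, 2, 3, 4, 5, 6, 7], the degrees are [2, 1, 2, 2, 2, 1, 2], giving D = diag(2, 1, 2, 2, 2, 1, 2) and L = D - A. Computing det(xI - L) by cofactor expansion (or equivalently via sum-over-permutations) gives x^7 - 12x^6 + 55x^5 - 120x^4 + 126x^3 - 56x^2 + 7x. The constant term is 0 because L is singular (the all-ones vector lies in its kernel). The eigenvalues sum to 12, which equals trace(L) = 2|E|.

x^7 - 12x^6 + 55x^5 - 120x^4 + 126x^3 - 56x^2 + 7x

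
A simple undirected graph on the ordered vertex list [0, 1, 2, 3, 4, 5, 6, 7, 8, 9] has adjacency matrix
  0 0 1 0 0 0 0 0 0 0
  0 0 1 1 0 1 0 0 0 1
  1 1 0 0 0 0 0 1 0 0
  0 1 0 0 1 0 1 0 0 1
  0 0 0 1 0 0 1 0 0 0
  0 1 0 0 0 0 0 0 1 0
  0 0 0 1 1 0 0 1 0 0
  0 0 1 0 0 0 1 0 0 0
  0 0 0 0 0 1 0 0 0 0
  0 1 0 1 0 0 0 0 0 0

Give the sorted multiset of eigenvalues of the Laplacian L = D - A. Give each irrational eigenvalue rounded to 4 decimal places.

[0, 0.3594, 0.5996, 1.2787, 1.6615, 2.4130, 3.3185, 3.9134, 4.8380, 5.6178]

Each diagonal entry of L is the vertex degree and each off-diagonal entry is -1 where an edge is present, 0 otherwise; in the order [0, 1, 2, 3, 4, 5, 6, 7, 8, 9] the diagonal is [1, 4, 3, 4, 2, 2, 3, 2, 1, 2]. L is symmetric positive semidefinite, so every eigenvalue is real and nonnegative. By the matrix-tree theorem the graph has (1/10) * product of the nonzero eigenvalues = 39 spanning trees.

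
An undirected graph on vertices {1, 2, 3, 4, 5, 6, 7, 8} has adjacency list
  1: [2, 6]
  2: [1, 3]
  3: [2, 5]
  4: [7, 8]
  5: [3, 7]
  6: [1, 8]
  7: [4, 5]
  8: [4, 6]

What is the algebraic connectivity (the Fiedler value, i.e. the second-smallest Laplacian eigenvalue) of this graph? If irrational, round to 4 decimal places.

0.5858

Reading degrees in the order [1, 2, 3, 4, 5, 6, 7, 8] gives [2, 2, 2, 2, 2, 2, 2, 2]; set D = diag(2, 2, 2, 2, 2, 2, 2, 2) and form L = D - A. Computing the eigenvalues of L and sorting gives [0, 0.5858, 0.5858, 2, 2, 3.4142, 3.4142, 4]. The Fiedler value lambda_2 = 0.5858 is strictly positive, so the graph is connected. The largest eigenvalue, 4, is at most the vertex count 8.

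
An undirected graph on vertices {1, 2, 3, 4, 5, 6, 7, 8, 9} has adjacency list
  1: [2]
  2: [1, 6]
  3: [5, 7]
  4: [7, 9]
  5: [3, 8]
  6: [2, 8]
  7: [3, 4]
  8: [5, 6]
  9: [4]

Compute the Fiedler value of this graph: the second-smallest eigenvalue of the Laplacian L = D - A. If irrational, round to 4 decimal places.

0.1206

With the vertex order [1, 2, 3, 4, 5, 6, 7, 8, 9], the degrees are [1, 2, 2, 2, 2, 2, 2, 2, 1], giving D = diag(1, 2, 2, 2, 2, 2, 2, 2, 1) and L = D - A. Computing the eigenvalues of L and sorting gives [0, 0.1206, 0.4679, 1, 1.6527, 2.3473, 3, 3.5321, 3.8794]. The Fiedler value lambda_2 = 0.1206 is strictly positive, so the graph is connected. The eigenvalues sum to 16, which equals trace(L) = 2|E|.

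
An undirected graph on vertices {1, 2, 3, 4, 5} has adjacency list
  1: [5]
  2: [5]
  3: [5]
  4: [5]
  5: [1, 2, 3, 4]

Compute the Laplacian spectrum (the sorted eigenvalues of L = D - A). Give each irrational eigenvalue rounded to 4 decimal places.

[0, 1, 1, 1, 5]

With the vertex order [1, 2, 3, 4, 5], the degrees are [1, 1, 1, 1, 4], giving D = diag(1, 1, 1, 1, 4) and L = D - A. The multiplicity of 0 as a Laplacian eigenvalue equals the number of connected components. The single zero eigenvalue shows the graph is connected. By the matrix-tree theorem the graph has (1/5) * product of the nonzero eigenvalues = 1 spanning tree.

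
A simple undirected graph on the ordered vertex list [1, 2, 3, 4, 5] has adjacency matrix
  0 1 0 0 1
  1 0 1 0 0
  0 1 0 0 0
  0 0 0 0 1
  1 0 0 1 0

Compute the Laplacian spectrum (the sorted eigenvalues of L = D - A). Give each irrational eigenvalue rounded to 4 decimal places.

Each diagonal entry of L is the vertex degree and each off-diagonal entry is -1 where an edge is present, 0 otherwise; in the order [1, 2, 3, 4, 5] the diagonal is [2, 2, 1, 1, 2]. Diagonalising L (or applying a numerical eigensolver to the 5x5 matrix) gives the spectrum above.

[0, 0.3820, 1.3820, 2.6180, 3.6180]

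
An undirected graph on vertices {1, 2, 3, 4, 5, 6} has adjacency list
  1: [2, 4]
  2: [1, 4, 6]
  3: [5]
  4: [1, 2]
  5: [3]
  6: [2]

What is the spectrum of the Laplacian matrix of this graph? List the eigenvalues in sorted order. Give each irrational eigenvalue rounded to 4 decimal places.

Each diagonal entry of L is the vertex degree and each off-diagonal entry is -1 where an edge is present, 0 otherwise; in the order [1, 2, 3, 4, 5, 6] the diagonal is [2, 3, 1, 2, 1, 1]. The multiplicity of 0 as a Laplacian eigenvalue equals the number of connected components. The 2 zero eigenvalues correspond to the 2 connected components. There are 2 zeros in the spectrum, matching the 2 components.

[0, 0, 1, 2, 3, 4]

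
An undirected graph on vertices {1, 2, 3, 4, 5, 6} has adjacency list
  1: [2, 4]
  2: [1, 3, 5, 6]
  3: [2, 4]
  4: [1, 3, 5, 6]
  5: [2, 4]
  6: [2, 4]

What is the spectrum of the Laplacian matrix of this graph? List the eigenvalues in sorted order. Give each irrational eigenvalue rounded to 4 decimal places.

[0, 2, 2, 2, 4, 6]

With the vertex order [1, 2, 3, 4, 5, 6], the degrees are [2, 4, 2, 4, 2, 2], giving D = diag(2, 4, 2, 4, 2, 2) and L = D - A. Since every row of L sums to 0, the all-ones vector is in the kernel and 0 is an eigenvalue. The largest eigenvalue, 6, is at most the vertex count 6.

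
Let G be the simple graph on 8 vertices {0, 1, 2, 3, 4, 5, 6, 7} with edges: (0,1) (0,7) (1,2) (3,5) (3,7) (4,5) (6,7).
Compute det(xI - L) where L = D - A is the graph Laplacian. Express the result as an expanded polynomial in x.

With the vertex order [0, 1, 2, 3, 4, 5, 6, 7], the degrees are [2, 2, 1, 2, 1, 2, 1, 3], giving D = diag(2, 2, 1, 2, 1, 2, 1, 3) and L = D - A. L has integer entries, so p(x) = det(xI - L) has integer coefficients. Expanding the determinant yields x^8 - 14x^7 + 77x^6 - 212x^5 + 308x^4 - 228x^3 + 75x^2 - 8x. The coefficient of x^7 equals -trace(L) = -14, matching the sum of degrees. The eigenvalues sum to 14, which equals trace(L) = 2|E|.

x^8 - 14x^7 + 77x^6 - 212x^5 + 308x^4 - 228x^3 + 75x^2 - 8x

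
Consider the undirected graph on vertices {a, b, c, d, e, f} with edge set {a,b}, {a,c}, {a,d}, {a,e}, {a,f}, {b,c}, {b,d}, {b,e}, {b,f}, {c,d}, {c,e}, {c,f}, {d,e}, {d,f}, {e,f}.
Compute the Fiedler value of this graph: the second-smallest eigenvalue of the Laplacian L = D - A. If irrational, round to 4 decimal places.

6

Each diagonal entry of L is the vertex degree and each off-diagonal entry is -1 where an edge is present, 0 otherwise; in the order [a, b, c, d, e, f] the diagonal is [5, 5, 5, 5, 5, 5]. Computing the eigenvalues of L and sorting gives [0, 6, 6, 6, 6, 6]. The Fiedler value lambda_2 = 6 is strictly positive, so the graph is connected. By the matrix-tree theorem the graph has (1/6) * product of the nonzero eigenvalues = 1296 spanning trees. The eigenvalues sum to 30, which equals trace(L) = 2|E|.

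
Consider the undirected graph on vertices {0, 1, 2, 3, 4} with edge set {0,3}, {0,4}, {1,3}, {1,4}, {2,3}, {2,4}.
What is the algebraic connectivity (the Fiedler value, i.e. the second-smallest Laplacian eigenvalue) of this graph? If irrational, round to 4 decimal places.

2

Reading degrees in the order [0, 1, 2, 3, 4] gives [2, 2, 2, 3, 3]; set D = diag(2, 2, 2, 3, 3) and form L = D - A. The sorted Laplacian eigenvalues are [0, 2, 2, 3, 5]; the algebraic connectivity is the second entry, 2. The eigenvalues sum to 12, which equals trace(L) = 2|E|. There is one zero in the spectrum, matching the 1 component.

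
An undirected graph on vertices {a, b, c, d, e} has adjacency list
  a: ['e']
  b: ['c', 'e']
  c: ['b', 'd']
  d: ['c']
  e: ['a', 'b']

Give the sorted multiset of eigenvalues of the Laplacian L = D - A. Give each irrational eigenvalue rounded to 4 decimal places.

Each diagonal entry of L is the vertex degree and each off-diagonal entry is -1 where an edge is present, 0 otherwise; in the order [a, b, c, d, e] the diagonal is [1, 2, 2, 1, 2]. The multiplicity of 0 as a Laplacian eigenvalue equals the number of connected components. The single zero eigenvalue shows the graph is connected. By the matrix-tree theorem the graph has (1/5) * product of the nonzero eigenvalues = 1 spanning tree. The largest eigenvalue, 3.6180, is at most the vertex count 5.

[0, 0.3820, 1.3820, 2.6180, 3.6180]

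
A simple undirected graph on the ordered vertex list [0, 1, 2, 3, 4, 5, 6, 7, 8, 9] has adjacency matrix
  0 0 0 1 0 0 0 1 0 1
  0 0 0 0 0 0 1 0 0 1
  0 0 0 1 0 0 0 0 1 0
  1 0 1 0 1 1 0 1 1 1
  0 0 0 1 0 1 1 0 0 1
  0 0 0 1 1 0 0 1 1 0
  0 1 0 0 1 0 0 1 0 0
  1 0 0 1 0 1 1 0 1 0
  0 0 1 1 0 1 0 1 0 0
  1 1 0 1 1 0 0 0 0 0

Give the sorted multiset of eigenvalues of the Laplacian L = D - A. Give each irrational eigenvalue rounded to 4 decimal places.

[0, 1.1439, 2.0560, 2.5203, 3.3894, 3.4417, 5.0952, 5.8576, 6.3992, 8.0967]

Each diagonal entry of L is the vertex degree and each off-diagonal entry is -1 where an edge is present, 0 otherwise; in the order [0, 1, 2, 3, 4, 5, 6, 7, 8, 9] the diagonal is [3, 2, 2, 7, 4, 4, 3, 5, 4, 4]. Since every row of L sums to 0, the all-ones vector is in the kernel and 0 is an eigenvalue. The single zero eigenvalue shows the graph is connected.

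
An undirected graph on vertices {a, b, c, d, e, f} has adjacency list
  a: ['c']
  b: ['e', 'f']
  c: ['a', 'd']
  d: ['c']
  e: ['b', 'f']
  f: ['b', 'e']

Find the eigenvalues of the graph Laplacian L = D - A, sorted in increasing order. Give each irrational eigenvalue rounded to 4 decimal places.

Each diagonal entry of L is the vertex degree and each off-diagonal entry is -1 where an edge is present, 0 otherwise; in the order [a, b, c, d, e, f] the diagonal is [1, 2, 2, 1, 2, 2]. Diagonalising L (or applying a numerical eigensolver to the 6x6 matrix) gives the spectrum above. The 2 zero eigenvalues correspond to the 2 connected components. There are 2 zeros in the spectrum, matching the 2 components.

[0, 0, 1, 3, 3, 3]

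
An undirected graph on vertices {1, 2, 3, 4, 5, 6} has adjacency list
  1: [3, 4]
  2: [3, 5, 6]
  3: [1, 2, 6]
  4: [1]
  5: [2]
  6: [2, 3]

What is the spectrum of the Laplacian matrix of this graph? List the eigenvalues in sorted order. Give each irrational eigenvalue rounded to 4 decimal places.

Reading degrees in the order [1, 2, 3, 4, 5, 6] gives [2, 3, 3, 1, 1, 2]; set D = diag(2, 3, 3, 1, 1, 2) and form L = D - A. The multiplicity of 0 as a Laplacian eigenvalue equals the number of connected components. The single zero eigenvalue shows the graph is connected. The eigenvalues sum to 12, which equals trace(L) = 2|E|. The largest eigenvalue, 4.3928, is at most the vertex count 6.

[0, 0.4131, 1.1369, 2.3595, 3.6977, 4.3928]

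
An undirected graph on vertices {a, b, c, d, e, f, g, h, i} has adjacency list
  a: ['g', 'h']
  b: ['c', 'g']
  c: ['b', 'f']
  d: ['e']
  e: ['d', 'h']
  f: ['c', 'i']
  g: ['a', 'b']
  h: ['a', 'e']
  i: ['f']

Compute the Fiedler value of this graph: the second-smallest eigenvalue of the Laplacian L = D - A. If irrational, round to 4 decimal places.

Reading degrees in the order [a, b, c, d, e, f, g, h, i] gives [2, 2, 2, 1, 2, 2, 2, 2, 1]; set D = diag(2, 2, 2, 1, 2, 2, 2, 2, 1) and form L = D - A. The sorted Laplacian eigenvalues are [0, 0.1206, 0.4679, 1, 1.6527, 2.3473, 3, 3.5321, 3.8794]; the algebraic connectivity is the second entry, 0.1206. There is one zero in the spectrum, matching the 1 component. The eigenvalues sum to 16, which equals trace(L) = 2|E|.

0.1206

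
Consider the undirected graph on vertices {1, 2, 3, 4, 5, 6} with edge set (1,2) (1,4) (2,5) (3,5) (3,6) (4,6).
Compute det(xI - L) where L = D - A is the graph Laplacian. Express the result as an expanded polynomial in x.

x^6 - 12x^5 + 54x^4 - 112x^3 + 105x^2 - 36x

Each diagonal entry of L is the vertex degree and each off-diagonal entry is -1 where an edge is present, 0 otherwise; in the order [1, 2, 3, 4, 5, 6] the diagonal is [2, 2, 2, 2, 2, 2]. Computing det(xI - L) by cofactor expansion (or equivalently via sum-over-permutations) gives x^6 - 12x^5 + 54x^4 - 112x^3 + 105x^2 - 36x. The coefficient of x^5 equals -trace(L) = -12, matching the sum of degrees. The largest eigenvalue, 4, is at most the vertex count 6.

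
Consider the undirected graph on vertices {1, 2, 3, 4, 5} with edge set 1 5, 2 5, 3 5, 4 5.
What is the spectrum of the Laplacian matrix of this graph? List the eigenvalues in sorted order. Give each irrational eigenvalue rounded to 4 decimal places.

With the vertex order [1, 2, 3, 4, 5], the degrees are [1, 1, 1, 1, 4], giving D = diag(1, 1, 1, 1, 4) and L = D - A. L is symmetric positive semidefinite, so every eigenvalue is real and nonnegative. The single zero eigenvalue shows the graph is connected.

[0, 1, 1, 1, 5]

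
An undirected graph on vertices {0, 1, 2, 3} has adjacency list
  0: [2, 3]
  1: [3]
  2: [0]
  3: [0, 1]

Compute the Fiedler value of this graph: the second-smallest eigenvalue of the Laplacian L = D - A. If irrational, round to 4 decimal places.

0.5858

With the vertex order [0, 1, 2, 3], the degrees are [2, 1, 1, 2], giving D = diag(2, 1, 1, 2) and L = D - A. Computing the eigenvalues of L and sorting gives [0, 0.5858, 2, 3.4142]. The Fiedler value lambda_2 = 0.5858 is strictly positive, so the graph is connected.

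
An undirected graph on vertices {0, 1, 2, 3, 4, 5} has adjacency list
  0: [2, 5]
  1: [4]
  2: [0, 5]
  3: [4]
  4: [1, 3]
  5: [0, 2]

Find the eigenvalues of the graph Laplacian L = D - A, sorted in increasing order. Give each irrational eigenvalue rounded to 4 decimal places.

[0, 0, 1, 3, 3, 3]

Each diagonal entry of L is the vertex degree and each off-diagonal entry is -1 where an edge is present, 0 otherwise; in the order [0, 1, 2, 3, 4, 5] the diagonal is [2, 1, 2, 1, 2, 2]. Diagonalising L (or applying a numerical eigensolver to the 6x6 matrix) gives the spectrum above. The 2 zero eigenvalues correspond to the 2 connected components.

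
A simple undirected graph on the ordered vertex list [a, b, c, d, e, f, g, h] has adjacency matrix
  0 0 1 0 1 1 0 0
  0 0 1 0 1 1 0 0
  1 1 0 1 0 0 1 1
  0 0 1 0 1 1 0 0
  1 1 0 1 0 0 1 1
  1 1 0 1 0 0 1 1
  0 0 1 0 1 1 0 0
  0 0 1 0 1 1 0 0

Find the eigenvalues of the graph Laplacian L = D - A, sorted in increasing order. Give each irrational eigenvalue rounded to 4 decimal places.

Each diagonal entry of L is the vertex degree and each off-diagonal entry is -1 where an edge is present, 0 otherwise; in the order [a, b, c, d, e, f, g, h] the diagonal is [3, 3, 5, 3, 5, 5, 3, 3]. Since every row of L sums to 0, the all-ones vector is in the kernel and 0 is an eigenvalue.

[0, 3, 3, 3, 3, 5, 5, 8]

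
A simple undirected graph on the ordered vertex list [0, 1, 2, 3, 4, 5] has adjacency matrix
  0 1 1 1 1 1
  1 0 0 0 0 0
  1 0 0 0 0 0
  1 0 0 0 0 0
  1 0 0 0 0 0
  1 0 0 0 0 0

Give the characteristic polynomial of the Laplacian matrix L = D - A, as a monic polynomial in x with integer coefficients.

Reading degrees in the order [0, 1, 2, 3, 4, 5] gives [5, 1, 1, 1, 1, 1]; set D = diag(5, 1, 1, 1, 1, 1) and form L = D - A. Computing det(xI - L) by cofactor expansion (or equivalently via sum-over-permutations) gives x^6 - 10x^5 + 30x^4 - 40x^3 + 25x^2 - 6x. The coefficient of x^5 equals -trace(L) = -10, matching the sum of degrees. There is one zero in the spectrum, matching the 1 component.

x^6 - 10x^5 + 30x^4 - 40x^3 + 25x^2 - 6x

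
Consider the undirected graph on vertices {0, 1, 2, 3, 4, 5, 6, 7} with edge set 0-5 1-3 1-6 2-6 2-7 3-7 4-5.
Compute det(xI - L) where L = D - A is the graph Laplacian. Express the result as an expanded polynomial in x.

With the vertex order [0, 1, 2, 3, 4, 5, 6, 7], the degrees are [1, 2, 2, 2, 1, 2, 2, 2], giving D = diag(1, 2, 2, 2, 1, 2, 2, 2) and L = D - A. Computing det(xI - L) by cofactor expansion (or equivalently via sum-over-permutations) gives x^8 - 14x^7 + 78x^6 - 220x^5 + 330x^4 - 250x^3 + 75x^2. The coefficient of x^7 equals -trace(L) = -14, matching the sum of degrees.

x^8 - 14x^7 + 78x^6 - 220x^5 + 330x^4 - 250x^3 + 75x^2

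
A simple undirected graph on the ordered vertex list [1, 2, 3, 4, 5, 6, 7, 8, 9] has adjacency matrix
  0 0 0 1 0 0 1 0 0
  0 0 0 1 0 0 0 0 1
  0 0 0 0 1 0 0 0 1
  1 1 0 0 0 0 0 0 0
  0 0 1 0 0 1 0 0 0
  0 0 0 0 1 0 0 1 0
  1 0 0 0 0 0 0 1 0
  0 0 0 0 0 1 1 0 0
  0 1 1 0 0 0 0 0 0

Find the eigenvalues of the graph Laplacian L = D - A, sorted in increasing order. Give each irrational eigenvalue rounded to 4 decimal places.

Each diagonal entry of L is the vertex degree and each off-diagonal entry is -1 where an edge is present, 0 otherwise; in the order [1, 2, 3, 4, 5, 6, 7, 8, 9] the diagonal is [2, 2, 2, 2, 2, 2, 2, 2, 2]. The multiplicity of 0 as a Laplacian eigenvalue equals the number of connected components. The eigenvalues sum to 18, which equals trace(L) = 2|E|.

[0, 0.4679, 0.4679, 1.6527, 1.6527, 3, 3, 3.8794, 3.8794]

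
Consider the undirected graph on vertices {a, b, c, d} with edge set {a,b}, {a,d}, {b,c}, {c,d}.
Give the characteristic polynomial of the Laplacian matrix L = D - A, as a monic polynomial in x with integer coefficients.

Reading degrees in the order [a, b, c, d] gives [2, 2, 2, 2]; set D = diag(2, 2, 2, 2) and form L = D - A. L has integer entries, so p(x) = det(xI - L) has integer coefficients. Expanding the determinant yields x^4 - 8x^3 + 20x^2 - 16x. The constant term is 0 because L is singular (the all-ones vector lies in its kernel).

x^4 - 8x^3 + 20x^2 - 16x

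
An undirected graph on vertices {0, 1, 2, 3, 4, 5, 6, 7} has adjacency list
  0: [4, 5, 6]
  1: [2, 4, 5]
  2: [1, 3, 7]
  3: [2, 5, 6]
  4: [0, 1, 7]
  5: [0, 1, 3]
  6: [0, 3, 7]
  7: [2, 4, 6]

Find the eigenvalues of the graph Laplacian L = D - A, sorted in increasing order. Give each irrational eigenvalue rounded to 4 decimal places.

[0, 2, 2, 2, 4, 4, 4, 6]

Reading degrees in the order [0, 1, 2, 3, 4, 5, 6, 7] gives [3, 3, 3, 3, 3, 3, 3, 3]; set D = diag(3, 3, 3, 3, 3, 3, 3, 3) and form L = D - A. The multiplicity of 0 as a Laplacian eigenvalue equals the number of connected components. The single zero eigenvalue shows the graph is connected. By the matrix-tree theorem the graph has (1/8) * product of the nonzero eigenvalues = 384 spanning trees.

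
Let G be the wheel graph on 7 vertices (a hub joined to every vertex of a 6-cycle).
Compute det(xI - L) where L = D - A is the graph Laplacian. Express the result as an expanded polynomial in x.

The graph has 7 vertices and degree multiset [6, 3, 3, 3, 3, 3, 3]; D is the diagonal matrix of degrees and L = D - A. L has integer entries, so p(x) = det(xI - L) has integer coefficients. Expanding the determinant yields x^7 - 24x^6 + 231x^5 - 1140x^4 + 3036x^3 - 4128x^2 + 2240x. Since p(0) = det(-L) = 0, x divides p(x). The largest eigenvalue, 7, is at most the vertex count 7. The eigenvalues sum to 24, which equals trace(L) = 2|E|.

x^7 - 24x^6 + 231x^5 - 1140x^4 + 3036x^3 - 4128x^2 + 2240x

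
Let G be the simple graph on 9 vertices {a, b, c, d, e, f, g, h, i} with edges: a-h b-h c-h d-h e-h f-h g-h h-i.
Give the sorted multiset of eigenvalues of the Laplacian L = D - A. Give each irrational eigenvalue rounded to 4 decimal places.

With the vertex order [a, b, c, d, e, f, g, h, i], the degrees are [1, 1, 1, 1, 1, 1, 1, 8, 1], giving D = diag(1, 1, 1, 1, 1, 1, 1, 8, 1) and L = D - A. L is symmetric positive semidefinite, so every eigenvalue is real and nonnegative. By the matrix-tree theorem the graph has (1/9) * product of the nonzero eigenvalues = 1 spanning tree.

[0, 1, 1, 1, 1, 1, 1, 1, 9]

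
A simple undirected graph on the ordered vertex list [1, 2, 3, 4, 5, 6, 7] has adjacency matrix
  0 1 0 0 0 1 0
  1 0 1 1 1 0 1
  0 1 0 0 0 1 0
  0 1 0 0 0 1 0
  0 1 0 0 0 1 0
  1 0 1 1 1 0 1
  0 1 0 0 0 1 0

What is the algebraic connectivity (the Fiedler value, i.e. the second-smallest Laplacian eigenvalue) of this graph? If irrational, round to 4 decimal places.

Each diagonal entry of L is the vertex degree and each off-diagonal entry is -1 where an edge is present, 0 otherwise; in the order [1, 2, 3, 4, 5, 6, 7] the diagonal is [2, 5, 2, 2, 2, 5, 2]. Computing the eigenvalues of L and sorting gives [0, 2, 2, 2, 2, 5, 7]. The Fiedler value lambda_2 = 2 is strictly positive, so the graph is connected.

2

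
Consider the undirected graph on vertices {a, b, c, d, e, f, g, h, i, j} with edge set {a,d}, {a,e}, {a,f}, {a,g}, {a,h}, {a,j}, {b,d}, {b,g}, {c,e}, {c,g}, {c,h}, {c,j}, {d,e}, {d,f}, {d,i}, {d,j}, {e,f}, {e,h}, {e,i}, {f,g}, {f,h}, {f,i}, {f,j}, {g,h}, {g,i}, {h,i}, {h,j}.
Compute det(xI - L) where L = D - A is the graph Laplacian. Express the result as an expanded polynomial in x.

Reading degrees in the order [a, b, c, d, e, f, g, h, i, j] gives [6, 2, 4, 6, 6, 7, 6, 7, 5, 5]; set D = diag(6, 2, 4, 6, 6, 7, 6, 7, 5, 5) and form L = D - A. Computing det(xI - L) by cofactor expansion (or equivalently via sum-over-permutations) gives x^10 - 54x^9 + 1275x^8 - 17248x^7 + 147032x^6 - 817030x^5 + 2949885x^4 - 6643544x^3 + 8415268x^2 - 4523280x. The constant term is 0 because L is singular (the all-ones vector lies in its kernel). There is one zero in the spectrum, matching the 1 component. By the matrix-tree theorem the graph has (1/10) * product of the nonzero eigenvalues = 452328 spanning trees.

x^10 - 54x^9 + 1275x^8 - 17248x^7 + 147032x^6 - 817030x^5 + 2949885x^4 - 6643544x^3 + 8415268x^2 - 4523280x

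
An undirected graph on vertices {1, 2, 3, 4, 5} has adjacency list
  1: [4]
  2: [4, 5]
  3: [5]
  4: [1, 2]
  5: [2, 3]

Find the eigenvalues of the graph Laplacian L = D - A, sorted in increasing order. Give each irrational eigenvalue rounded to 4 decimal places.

With the vertex order [1, 2, 3, 4, 5], the degrees are [1, 2, 1, 2, 2], giving D = diag(1, 2, 1, 2, 2) and L = D - A. Diagonalising L (or applying a numerical eigensolver to the 5x5 matrix) gives the spectrum above. The single zero eigenvalue shows the graph is connected. By the matrix-tree theorem the graph has (1/5) * product of the nonzero eigenvalues = 1 spanning tree. The eigenvalues sum to 8, which equals trace(L) = 2|E|.

[0, 0.3820, 1.3820, 2.6180, 3.6180]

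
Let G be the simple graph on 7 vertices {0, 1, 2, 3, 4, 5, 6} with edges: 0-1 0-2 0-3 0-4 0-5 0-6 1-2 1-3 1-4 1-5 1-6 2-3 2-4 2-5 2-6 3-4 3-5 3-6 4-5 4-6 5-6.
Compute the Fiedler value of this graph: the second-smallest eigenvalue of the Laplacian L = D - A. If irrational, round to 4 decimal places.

Each diagonal entry of L is the vertex degree and each off-diagonal entry is -1 where an edge is present, 0 otherwise; in the order [0, 1, 2, 3, 4, 5, 6] the diagonal is [6, 6, 6, 6, 6, 6, 6]. The sorted Laplacian eigenvalues are [0, 7, 7, 7, 7, 7, 7]; the algebraic connectivity is the second entry, 7. There is one zero in the spectrum, matching the 1 component. The eigenvalues sum to 42, which equals trace(L) = 2|E|.

7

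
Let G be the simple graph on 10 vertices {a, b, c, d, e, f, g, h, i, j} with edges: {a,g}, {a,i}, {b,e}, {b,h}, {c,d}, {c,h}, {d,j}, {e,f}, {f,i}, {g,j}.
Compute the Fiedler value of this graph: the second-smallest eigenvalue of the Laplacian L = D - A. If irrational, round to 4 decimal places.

With the vertex order [a, b, c, d, e, f, g, h, i, j], the degrees are [2, 2, 2, 2, 2, 2, 2, 2, 2, 2], giving D = diag(2, 2, 2, 2, 2, 2, 2, 2, 2, 2) and L = D - A. Computing the eigenvalues of L and sorting gives [0, 0.3820, 0.3820, 1.3820, 1.3820, 2.6180, 2.6180, 3.6180, 3.6180, 4]. The Fiedler value lambda_2 = 0.3820 is strictly positive, so the graph is connected. The eigenvalues sum to 20, which equals trace(L) = 2|E|. There is one zero in the spectrum, matching the 1 component.

0.3820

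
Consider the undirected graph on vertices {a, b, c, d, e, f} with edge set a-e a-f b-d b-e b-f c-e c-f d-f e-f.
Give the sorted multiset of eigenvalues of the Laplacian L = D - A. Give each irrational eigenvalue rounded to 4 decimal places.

[0, 1.5188, 2, 3.3111, 5.1701, 6]

Each diagonal entry of L is the vertex degree and each off-diagonal entry is -1 where an edge is present, 0 otherwise; in the order [a, b, c, d, e, f] the diagonal is [2, 3, 2, 2, 4, 5]. Diagonalising L (or applying a numerical eigensolver to the 6x6 matrix) gives the spectrum above. The single zero eigenvalue shows the graph is connected. By the matrix-tree theorem the graph has (1/6) * product of the nonzero eigenvalues = 52 spanning trees. The largest eigenvalue, 6, is at most the vertex count 6.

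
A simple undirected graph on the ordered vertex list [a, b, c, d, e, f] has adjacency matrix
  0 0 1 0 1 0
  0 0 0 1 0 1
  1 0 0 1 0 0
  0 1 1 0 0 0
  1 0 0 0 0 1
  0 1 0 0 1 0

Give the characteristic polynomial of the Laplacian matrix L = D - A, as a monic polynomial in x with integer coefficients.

Each diagonal entry of L is the vertex degree and each off-diagonal entry is -1 where an edge is present, 0 otherwise; in the order [a, b, c, d, e, f] the diagonal is [2, 2, 2, 2, 2, 2]. L has integer entries, so p(x) = det(xI - L) has integer coefficients. Expanding the determinant yields x^6 - 12x^5 + 54x^4 - 112x^3 + 105x^2 - 36x. Since p(0) = det(-L) = 0, x divides p(x). By the matrix-tree theorem the graph has (1/6) * product of the nonzero eigenvalues = 6 spanning trees.

x^6 - 12x^5 + 54x^4 - 112x^3 + 105x^2 - 36x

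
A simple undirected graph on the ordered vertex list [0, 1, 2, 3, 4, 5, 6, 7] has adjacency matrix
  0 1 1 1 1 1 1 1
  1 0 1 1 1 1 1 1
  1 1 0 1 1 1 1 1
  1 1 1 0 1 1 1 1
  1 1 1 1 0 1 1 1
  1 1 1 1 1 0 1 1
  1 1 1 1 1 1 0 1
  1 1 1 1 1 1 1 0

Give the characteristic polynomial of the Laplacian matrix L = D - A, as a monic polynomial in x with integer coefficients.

x^8 - 56x^7 + 1344x^6 - 17920x^5 + 143360x^4 - 688128x^3 + 1835008x^2 - 2097152x

Each diagonal entry of L is the vertex degree and each off-diagonal entry is -1 where an edge is present, 0 otherwise; in the order [0, 1, 2, 3, 4, 5, 6, 7] the diagonal is [7, 7, 7, 7, 7, 7, 7, 7]. L has integer entries, so p(x) = det(xI - L) has integer coefficients. Expanding the determinant yields x^8 - 56x^7 + 1344x^6 - 17920x^5 + 143360x^4 - 688128x^3 + 1835008x^2 - 2097152x. The coefficient of x^7 equals -trace(L) = -56, matching the sum of degrees. There is one zero in the spectrum, matching the 1 component.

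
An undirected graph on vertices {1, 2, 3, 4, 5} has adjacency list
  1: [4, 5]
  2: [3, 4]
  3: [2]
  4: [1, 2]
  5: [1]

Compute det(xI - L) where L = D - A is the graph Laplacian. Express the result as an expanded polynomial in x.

x^5 - 8x^4 + 21x^3 - 20x^2 + 5x

Reading degrees in the order [1, 2, 3, 4, 5] gives [2, 2, 1, 2, 1]; set D = diag(2, 2, 1, 2, 1) and form L = D - A. L has integer entries, so p(x) = det(xI - L) has integer coefficients. Expanding the determinant yields x^5 - 8x^4 + 21x^3 - 20x^2 + 5x. The coefficient of x^4 equals -trace(L) = -8, matching the sum of degrees. The eigenvalues sum to 8, which equals trace(L) = 2|E|.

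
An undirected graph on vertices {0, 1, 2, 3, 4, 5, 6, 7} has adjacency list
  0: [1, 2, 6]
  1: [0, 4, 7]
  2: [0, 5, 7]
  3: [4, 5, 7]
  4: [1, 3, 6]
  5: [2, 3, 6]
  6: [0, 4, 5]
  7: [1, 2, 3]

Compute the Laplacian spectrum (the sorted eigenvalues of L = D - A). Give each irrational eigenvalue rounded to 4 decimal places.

With the vertex order [0, 1, 2, 3, 4, 5, 6, 7], the degrees are [3, 3, 3, 3, 3, 3, 3, 3], giving D = diag(3, 3, 3, 3, 3, 3, 3, 3) and L = D - A. L is symmetric positive semidefinite, so every eigenvalue is real and nonnegative.

[0, 2, 2, 2, 4, 4, 4, 6]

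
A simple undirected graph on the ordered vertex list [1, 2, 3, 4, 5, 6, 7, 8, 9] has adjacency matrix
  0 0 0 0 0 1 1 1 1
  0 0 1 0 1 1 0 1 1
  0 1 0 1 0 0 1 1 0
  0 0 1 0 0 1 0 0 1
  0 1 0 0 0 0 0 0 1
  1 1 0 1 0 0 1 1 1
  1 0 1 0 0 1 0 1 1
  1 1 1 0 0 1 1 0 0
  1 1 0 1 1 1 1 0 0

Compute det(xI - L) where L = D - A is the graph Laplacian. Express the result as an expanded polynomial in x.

Reading degrees in the order [1, 2, 3, 4, 5, 6, 7, 8, 9] gives [4, 5, 4, 3, 2, 6, 5, 5, 6]; set D = diag(4, 5, 4, 3, 2, 6, 5, 5, 6) and form L = D - A. L has integer entries, so p(x) = det(xI - L) has integer coefficients. Expanding the determinant yields x^9 - 40x^8 + 684x^7 - 6516x^6 + 37721x^5 - 135448x^4 + 293492x^3 - 349272x^2 + 173808x. The coefficient of x^8 equals -trace(L) = -40, matching the sum of degrees.

x^9 - 40x^8 + 684x^7 - 6516x^6 + 37721x^5 - 135448x^4 + 293492x^3 - 349272x^2 + 173808x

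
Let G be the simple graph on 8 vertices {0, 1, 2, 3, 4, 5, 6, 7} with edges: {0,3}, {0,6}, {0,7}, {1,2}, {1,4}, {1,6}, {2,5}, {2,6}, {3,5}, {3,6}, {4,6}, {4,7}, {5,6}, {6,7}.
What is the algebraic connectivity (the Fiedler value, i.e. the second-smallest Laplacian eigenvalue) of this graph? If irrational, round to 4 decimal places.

1.7530

With the vertex order [0, 1, 2, 3, 4, 5, 6, 7], the degrees are [3, 3, 3, 3, 3, 3, 7, 3], giving D = diag(3, 3, 3, 3, 3, 3, 7, 3) and L = D - A. The sorted Laplacian eigenvalues are [0, 1.7530, 1.7530, 3.4450, 3.4450, 4.8019, 4.8019, 8]; the algebraic connectivity is the second entry, 1.7530. The largest eigenvalue, 8, is at most the vertex count 8.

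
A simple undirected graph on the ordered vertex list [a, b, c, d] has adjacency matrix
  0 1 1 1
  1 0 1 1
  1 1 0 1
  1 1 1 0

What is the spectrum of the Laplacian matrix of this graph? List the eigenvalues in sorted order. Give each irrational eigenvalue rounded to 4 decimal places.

Reading degrees in the order [a, b, c, d] gives [3, 3, 3, 3]; set D = diag(3, 3, 3, 3) and form L = D - A. The multiplicity of 0 as a Laplacian eigenvalue equals the number of connected components. By the matrix-tree theorem the graph has (1/4) * product of the nonzero eigenvalues = 16 spanning trees.

[0, 4, 4, 4]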